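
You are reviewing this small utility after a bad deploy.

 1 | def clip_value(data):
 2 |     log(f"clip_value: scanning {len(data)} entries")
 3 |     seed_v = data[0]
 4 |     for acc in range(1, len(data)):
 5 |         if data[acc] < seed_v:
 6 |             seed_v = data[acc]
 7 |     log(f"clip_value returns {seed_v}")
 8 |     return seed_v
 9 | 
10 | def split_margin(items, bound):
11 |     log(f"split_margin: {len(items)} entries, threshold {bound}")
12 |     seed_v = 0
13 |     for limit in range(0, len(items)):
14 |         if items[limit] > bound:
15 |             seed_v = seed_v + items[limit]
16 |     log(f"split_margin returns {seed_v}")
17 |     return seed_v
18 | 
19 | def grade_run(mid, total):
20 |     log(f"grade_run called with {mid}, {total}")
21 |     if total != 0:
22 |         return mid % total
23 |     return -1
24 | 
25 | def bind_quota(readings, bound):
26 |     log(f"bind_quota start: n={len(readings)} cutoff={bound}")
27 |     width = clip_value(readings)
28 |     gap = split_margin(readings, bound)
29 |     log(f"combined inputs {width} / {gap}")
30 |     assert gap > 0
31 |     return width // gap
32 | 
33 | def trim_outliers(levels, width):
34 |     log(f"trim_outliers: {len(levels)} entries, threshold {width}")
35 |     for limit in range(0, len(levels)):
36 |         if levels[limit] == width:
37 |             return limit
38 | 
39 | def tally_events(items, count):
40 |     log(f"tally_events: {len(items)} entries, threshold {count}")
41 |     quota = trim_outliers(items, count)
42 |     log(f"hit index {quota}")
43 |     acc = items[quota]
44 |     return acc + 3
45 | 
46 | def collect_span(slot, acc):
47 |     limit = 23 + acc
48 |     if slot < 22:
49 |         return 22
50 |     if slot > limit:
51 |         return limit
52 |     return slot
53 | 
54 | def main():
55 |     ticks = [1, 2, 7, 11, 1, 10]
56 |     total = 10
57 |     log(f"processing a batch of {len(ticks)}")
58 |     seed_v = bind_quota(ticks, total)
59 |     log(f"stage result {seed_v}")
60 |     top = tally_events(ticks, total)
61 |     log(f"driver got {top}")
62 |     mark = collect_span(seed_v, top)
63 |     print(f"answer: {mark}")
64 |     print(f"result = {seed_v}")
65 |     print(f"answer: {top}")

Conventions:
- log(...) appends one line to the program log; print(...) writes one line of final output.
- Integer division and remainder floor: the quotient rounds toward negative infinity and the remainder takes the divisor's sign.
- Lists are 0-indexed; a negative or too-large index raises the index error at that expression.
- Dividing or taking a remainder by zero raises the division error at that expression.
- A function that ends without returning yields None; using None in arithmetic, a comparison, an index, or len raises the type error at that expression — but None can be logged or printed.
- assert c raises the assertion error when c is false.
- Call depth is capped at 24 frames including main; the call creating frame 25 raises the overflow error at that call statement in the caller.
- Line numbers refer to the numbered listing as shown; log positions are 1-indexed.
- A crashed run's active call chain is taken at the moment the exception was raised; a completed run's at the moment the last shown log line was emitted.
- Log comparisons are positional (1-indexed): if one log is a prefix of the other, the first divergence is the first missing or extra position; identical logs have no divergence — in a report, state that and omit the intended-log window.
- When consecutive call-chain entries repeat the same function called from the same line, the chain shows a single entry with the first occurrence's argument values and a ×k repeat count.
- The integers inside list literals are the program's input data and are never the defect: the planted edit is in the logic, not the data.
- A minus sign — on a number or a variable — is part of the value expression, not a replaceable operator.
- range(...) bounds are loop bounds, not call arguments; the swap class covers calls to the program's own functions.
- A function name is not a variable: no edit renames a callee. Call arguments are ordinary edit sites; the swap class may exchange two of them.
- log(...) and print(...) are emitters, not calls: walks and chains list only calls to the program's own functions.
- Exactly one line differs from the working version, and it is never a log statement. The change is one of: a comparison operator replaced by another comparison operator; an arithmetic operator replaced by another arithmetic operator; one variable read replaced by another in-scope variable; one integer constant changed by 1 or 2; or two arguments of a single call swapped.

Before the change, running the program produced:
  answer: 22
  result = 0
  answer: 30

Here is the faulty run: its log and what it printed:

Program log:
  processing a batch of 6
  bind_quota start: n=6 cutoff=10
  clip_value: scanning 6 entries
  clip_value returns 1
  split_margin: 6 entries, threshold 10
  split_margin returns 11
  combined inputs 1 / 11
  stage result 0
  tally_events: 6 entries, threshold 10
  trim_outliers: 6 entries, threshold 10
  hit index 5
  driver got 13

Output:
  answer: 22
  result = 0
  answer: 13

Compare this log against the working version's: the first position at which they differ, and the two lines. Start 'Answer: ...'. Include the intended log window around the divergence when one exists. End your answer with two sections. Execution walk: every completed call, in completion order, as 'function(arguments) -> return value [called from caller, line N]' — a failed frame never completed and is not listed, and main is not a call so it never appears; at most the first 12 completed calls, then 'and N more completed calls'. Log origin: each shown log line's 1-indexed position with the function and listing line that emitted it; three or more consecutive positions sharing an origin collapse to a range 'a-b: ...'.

Answer: position 12; shown 'driver got 13' vs intended 'driver got 30'.
Intended log window:
  10: trim_outliers: 6 entries, threshold 10
  11: hit index 5
  12: driver got 30
Execution walk:
  clip_value([1, 2, 7, 11, 1, 10]) -> 1  [called from bind_quota, line 27]
  split_margin([1, 2, 7, 11, 1, 10], 10) -> 11  [called from bind_quota, line 28]
  bind_quota([1, 2, 7, 11, 1, 10], 10) -> 0  [called from main, line 58]
  trim_outliers([1, 2, 7, 11, 1, 10], 10) -> 5  [called from tally_events, line 41]
  tally_events([1, 2, 7, 11, 1, 10], 10) -> 13  [called from main, line 60]
  collect_span(0, 13) -> 22  [called from main, line 62]
Log line origins:
  1: logged in main at line 57
  2: logged in bind_quota at line 26
  3: logged in clip_value at line 2
  4: logged in clip_value at line 7
  5: logged in split_margin at line 11
  6: logged in split_margin at line 16
  7: logged in bind_quota at line 29
  8: logged in main at line 59
  9: logged in tally_events at line 40
  10: logged in trim_outliers at line 34
  11: logged in tally_events at line 42
  12: logged in main at line 61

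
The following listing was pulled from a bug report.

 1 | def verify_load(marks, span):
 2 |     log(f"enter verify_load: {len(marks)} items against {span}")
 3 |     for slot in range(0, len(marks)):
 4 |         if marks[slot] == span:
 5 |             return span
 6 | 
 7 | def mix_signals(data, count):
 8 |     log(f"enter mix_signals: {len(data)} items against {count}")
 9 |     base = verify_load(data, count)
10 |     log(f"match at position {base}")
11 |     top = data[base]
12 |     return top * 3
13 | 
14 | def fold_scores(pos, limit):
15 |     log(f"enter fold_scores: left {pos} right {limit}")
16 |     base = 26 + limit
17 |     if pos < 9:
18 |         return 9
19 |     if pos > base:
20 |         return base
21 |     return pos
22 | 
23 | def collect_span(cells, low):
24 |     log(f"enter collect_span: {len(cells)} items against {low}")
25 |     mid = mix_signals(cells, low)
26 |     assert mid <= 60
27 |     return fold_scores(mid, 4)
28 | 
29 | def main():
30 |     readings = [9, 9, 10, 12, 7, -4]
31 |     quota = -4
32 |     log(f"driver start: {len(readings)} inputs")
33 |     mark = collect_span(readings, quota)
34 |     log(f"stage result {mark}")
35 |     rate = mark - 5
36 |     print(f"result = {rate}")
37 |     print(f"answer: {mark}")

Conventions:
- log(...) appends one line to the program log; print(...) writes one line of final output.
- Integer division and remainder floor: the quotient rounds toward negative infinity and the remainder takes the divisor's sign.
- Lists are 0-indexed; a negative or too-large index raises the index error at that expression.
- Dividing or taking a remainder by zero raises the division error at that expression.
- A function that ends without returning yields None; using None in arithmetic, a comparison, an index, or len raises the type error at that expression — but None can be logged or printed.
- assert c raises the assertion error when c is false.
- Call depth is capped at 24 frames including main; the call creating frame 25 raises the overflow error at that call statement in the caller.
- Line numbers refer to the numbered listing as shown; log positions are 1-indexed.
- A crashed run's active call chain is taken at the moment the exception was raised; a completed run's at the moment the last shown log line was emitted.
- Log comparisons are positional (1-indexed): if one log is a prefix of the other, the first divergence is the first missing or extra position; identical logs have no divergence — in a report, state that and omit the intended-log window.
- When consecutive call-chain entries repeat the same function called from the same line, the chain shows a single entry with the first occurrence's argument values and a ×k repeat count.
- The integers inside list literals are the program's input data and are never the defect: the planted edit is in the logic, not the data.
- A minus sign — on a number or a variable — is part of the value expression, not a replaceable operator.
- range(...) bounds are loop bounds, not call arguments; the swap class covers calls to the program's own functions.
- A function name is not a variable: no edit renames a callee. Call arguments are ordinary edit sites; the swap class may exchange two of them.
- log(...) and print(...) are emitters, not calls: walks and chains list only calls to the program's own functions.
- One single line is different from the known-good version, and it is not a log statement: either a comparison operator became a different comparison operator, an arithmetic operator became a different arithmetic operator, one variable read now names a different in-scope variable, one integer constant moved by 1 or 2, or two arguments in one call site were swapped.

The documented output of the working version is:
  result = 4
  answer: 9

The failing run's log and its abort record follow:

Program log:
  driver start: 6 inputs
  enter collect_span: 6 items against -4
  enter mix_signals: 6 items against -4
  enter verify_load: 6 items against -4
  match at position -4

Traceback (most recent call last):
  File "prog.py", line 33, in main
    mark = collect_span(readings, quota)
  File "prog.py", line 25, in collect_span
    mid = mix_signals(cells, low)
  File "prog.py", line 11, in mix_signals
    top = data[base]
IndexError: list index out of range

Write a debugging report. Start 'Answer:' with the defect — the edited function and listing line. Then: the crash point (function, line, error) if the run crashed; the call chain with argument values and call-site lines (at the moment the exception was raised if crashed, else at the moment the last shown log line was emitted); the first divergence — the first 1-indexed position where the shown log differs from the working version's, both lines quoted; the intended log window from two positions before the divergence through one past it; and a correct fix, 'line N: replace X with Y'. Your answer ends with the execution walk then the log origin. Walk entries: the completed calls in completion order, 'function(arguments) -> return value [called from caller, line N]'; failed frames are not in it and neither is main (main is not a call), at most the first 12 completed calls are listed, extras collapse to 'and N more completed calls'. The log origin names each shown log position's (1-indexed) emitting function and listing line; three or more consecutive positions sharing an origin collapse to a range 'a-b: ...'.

Answer: the defect is in verify_load at line 5.
Core observation: Log line 5 is where behavior first shows: 'match at position -4' appears instead of 'match at position 5'.
Crash: mix_signals, line 11, IndexError.
Call chain: main -> collect_span([9, 9, 10, 12, 7, -4], -4) (called at line 33) -> mix_signals([9, 9, 10, 12, 7, -4], -4) (called at line 25).
First divergence: position 5 — shown 'match at position -4', intended 'match at position 5'.
Intended log window:
  3: enter mix_signals: 6 items against -4
  4: enter verify_load: 6 items against -4
  5: match at position 5
  6: enter fold_scores: left -12 right 4
Execution walk:
  verify_load([9, 9, 10, 12, 7, -4], -4) -> -4  [called from mix_signals, line 9]
Log line origins:
  1: from main, line 32
  2: from collect_span, line 24
  3: from mix_signals, line 8
  4: from verify_load, line 2
  5: from mix_signals, line 10
A correct fix: line 5: replace `span` with `slot`.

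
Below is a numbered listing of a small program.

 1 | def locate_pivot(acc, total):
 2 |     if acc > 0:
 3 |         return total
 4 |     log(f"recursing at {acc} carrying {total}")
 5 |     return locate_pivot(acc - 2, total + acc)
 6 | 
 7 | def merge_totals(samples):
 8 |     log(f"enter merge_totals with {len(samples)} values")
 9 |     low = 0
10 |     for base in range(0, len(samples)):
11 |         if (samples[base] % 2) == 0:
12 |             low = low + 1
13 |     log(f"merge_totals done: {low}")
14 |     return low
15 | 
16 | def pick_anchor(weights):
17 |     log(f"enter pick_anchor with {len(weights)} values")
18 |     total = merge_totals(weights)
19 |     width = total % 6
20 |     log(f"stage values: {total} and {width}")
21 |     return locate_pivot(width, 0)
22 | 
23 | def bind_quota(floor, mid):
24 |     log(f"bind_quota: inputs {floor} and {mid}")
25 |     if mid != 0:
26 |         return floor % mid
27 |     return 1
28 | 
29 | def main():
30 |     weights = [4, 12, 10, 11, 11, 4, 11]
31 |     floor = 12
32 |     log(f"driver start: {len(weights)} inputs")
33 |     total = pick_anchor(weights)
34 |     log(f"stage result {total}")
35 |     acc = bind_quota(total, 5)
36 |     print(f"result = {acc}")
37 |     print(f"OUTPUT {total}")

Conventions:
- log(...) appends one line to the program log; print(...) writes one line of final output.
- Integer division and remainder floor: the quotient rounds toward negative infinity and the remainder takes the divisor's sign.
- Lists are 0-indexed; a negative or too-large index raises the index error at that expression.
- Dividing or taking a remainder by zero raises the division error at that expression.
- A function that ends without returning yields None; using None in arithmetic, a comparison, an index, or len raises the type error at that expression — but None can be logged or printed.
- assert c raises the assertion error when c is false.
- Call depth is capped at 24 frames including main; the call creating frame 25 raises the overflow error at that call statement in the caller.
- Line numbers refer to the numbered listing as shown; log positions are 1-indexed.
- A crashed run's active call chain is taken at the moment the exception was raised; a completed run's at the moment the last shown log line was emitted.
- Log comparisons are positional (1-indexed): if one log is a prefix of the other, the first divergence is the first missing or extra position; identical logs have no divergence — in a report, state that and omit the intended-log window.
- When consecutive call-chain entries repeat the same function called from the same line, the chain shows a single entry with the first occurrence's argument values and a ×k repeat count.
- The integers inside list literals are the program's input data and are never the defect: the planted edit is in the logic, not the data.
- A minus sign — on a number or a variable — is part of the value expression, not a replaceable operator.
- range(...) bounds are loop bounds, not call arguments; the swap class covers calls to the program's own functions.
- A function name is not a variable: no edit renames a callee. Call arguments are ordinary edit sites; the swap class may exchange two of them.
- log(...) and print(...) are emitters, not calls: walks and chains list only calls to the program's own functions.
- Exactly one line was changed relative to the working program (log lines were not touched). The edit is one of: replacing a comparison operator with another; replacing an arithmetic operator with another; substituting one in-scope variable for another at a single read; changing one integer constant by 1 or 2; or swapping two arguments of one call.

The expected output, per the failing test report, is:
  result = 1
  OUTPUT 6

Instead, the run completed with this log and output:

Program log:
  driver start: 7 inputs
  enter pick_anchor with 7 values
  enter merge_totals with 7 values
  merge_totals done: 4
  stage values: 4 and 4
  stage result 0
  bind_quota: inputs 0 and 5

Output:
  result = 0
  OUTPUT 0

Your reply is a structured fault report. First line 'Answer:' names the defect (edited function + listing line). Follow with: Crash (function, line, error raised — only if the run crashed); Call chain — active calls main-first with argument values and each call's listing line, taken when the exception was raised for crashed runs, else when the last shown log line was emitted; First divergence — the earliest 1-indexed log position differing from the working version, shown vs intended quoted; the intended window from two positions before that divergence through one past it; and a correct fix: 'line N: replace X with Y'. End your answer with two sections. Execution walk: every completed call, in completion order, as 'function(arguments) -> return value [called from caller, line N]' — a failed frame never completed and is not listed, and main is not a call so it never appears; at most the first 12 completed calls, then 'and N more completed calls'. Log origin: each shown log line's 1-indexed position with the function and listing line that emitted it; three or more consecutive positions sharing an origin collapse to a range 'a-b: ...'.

Answer: the defect is in locate_pivot at line 2.
Key fact: At log position 6 the runs split — shown 'stage result 0', but the working version logs 'recursing at 4 carrying 0'.
Call chain: main -> bind_quota(0, 5) (called at line 35).
First divergence: at position 6 the run shows 'stage result 0' where the working version logs 'recursing at 4 carrying 0'.
Intended log window:
  4: merge_totals done: 4
  5: stage values: 4 and 4
  6: recursing at 4 carrying 0
  7: recursing at 2 carrying 4
Execution walk:
  merge_totals([4, 12, 10, 11, 11, 4, 11]) -> 4  [called from pick_anchor, line 18]
  locate_pivot(4, 0) -> 0  [called from pick_anchor, line 21]
  pick_anchor([4, 12, 10, 11, 11, 4, 11]) -> 0  [called from main, line 33]
  bind_quota(0, 5) -> 0  [called from main, line 35]
Log origins:
  1 — main, line 32
  2 — pick_anchor, line 17
  3 — merge_totals, line 8
  4 — merge_totals, line 13
  5 — pick_anchor, line 20
  6 — main, line 34
  7 — bind_quota, line 24
A correct fix: line 2: replace `>` with `<=`.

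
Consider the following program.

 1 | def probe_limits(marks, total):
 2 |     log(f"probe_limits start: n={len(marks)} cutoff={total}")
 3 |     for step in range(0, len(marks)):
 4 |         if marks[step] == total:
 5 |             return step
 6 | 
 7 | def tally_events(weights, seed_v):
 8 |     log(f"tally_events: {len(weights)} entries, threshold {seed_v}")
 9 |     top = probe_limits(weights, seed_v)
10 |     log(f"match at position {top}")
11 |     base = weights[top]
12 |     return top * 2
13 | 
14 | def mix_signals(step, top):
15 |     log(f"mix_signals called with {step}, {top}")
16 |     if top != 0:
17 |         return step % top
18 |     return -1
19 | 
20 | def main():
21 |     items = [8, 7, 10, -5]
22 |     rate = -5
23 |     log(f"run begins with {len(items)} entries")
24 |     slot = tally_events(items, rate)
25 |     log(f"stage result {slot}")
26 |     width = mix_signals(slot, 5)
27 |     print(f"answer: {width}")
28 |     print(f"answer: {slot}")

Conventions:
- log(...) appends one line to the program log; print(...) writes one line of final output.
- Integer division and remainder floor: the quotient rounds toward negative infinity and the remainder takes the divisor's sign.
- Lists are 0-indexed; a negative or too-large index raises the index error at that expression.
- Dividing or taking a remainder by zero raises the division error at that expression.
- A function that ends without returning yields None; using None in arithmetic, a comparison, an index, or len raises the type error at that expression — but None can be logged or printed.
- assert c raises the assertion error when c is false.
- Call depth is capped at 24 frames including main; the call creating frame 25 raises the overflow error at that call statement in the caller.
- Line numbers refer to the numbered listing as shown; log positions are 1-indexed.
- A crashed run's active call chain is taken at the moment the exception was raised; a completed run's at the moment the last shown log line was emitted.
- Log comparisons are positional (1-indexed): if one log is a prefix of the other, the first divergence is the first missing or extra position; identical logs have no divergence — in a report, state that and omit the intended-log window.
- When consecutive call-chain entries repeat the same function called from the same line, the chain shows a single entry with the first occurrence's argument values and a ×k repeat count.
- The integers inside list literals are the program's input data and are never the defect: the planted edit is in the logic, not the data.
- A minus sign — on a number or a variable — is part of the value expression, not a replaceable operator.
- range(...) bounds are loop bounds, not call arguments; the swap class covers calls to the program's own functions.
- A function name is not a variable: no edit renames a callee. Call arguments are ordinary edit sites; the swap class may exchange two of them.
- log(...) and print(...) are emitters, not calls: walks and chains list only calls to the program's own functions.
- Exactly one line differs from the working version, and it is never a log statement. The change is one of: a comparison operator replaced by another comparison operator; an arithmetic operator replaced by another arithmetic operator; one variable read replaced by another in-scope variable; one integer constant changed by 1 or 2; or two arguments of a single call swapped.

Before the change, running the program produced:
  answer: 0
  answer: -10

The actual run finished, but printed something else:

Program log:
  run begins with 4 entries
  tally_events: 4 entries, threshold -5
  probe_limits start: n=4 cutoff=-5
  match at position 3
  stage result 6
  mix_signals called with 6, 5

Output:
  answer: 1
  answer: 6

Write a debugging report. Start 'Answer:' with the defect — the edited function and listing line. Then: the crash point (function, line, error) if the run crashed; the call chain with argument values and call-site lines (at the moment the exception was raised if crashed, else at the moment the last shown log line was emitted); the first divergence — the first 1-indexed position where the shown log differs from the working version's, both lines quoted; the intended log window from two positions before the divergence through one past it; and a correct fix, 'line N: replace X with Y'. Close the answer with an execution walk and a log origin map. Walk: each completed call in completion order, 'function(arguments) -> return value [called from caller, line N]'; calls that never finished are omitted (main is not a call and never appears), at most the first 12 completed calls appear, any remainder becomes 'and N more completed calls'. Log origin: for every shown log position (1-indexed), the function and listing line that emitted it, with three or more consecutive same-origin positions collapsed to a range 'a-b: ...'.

Answer: the defect is in tally_events at line 12.
Key fact: Log line 5 is where behavior first shows: 'stage result 6' appears instead of 'stage result -10'.
Call chain: main -> mix_signals(6, 5) (called at line 26).
First divergence: at position 5 the run shows 'stage result 6' where the working version logs 'stage result -10'.
Intended log window:
  3: probe_limits start: n=4 cutoff=-5
  4: match at position 3
  5: stage result -10
  6: mix_signals called with -10, 5
Execution walk:
  probe_limits([8, 7, 10, -5], -5) -> 3  [called from tally_events, line 9]
  tally_events([8, 7, 10, -5], -5) -> 6  [called from main, line 24]
  mix_signals(6, 5) -> 1  [called from main, line 26]
Log line origins:
  1: emitted by main (line 23)
  2: emitted by tally_events (line 8)
  3: emitted by probe_limits (line 2)
  4: emitted by tally_events (line 10)
  5: emitted by main (line 25)
  6: emitted by mix_signals (line 15)
A correct fix: line 12: replace `top` with `base`.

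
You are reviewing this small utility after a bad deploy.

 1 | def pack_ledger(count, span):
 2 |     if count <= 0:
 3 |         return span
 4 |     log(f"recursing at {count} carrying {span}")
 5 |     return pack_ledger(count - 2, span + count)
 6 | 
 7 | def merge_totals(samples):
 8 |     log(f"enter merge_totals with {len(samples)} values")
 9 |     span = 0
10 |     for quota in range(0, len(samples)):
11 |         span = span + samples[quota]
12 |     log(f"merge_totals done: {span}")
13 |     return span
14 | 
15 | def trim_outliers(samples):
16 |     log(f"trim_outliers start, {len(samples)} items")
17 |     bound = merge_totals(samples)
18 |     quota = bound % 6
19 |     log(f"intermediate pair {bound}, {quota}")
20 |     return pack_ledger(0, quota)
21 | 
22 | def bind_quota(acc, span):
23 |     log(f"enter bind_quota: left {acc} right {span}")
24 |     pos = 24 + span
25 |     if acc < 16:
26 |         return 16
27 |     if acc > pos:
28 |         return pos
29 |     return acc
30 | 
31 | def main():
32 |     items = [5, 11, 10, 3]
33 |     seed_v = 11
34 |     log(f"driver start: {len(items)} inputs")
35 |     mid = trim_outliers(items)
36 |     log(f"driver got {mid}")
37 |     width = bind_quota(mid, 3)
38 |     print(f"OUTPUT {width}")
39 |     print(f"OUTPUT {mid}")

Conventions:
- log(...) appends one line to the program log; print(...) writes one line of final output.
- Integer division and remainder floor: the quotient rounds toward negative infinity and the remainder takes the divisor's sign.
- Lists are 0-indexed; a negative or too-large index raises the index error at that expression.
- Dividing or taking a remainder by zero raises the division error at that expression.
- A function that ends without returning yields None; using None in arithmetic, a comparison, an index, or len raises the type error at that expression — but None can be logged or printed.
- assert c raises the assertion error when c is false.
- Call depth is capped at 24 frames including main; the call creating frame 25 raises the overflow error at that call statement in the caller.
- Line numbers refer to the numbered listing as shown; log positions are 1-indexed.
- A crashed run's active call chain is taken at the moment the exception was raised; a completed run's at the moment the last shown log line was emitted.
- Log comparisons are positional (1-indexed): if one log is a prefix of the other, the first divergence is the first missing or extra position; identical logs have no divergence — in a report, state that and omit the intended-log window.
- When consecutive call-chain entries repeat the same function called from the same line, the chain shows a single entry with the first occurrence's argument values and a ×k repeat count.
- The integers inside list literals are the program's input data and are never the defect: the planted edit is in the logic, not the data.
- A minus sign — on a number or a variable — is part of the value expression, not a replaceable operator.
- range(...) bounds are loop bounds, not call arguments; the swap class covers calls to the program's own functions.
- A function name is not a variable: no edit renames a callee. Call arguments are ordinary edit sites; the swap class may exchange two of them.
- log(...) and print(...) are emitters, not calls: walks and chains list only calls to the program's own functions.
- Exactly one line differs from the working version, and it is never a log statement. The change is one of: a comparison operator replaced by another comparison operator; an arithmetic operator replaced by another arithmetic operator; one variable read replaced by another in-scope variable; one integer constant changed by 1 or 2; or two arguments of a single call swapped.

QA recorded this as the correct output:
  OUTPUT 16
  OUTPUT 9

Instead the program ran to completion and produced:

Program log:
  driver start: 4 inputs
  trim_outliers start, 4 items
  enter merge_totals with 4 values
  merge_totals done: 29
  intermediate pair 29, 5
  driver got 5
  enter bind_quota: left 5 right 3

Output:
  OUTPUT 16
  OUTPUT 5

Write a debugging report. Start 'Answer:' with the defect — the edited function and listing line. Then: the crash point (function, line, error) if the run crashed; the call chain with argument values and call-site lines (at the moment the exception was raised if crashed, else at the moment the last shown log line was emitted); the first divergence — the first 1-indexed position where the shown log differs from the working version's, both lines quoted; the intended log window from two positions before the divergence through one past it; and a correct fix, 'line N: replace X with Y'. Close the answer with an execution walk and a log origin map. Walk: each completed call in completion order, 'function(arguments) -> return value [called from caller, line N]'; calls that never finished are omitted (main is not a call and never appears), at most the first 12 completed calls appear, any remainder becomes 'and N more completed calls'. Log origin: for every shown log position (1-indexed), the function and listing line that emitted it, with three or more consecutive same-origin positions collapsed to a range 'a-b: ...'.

Answer: the defect is in trim_outliers at line 20.
Core observation: Everything matches until log position 6, which reads 'driver got 5' in place of 'recursing at 5 carrying 0'.
Call chain: main -> bind_quota(5, 3) (called at line 37).
First divergence: position 6 — shown 'driver got 5', intended 'recursing at 5 carrying 0'.
Intended log window:
  4: merge_totals done: 29
  5: intermediate pair 29, 5
  6: recursing at 5 carrying 0
  7: recursing at 3 carrying 5
Execution walk:
  merge_totals([5, 11, 10, 3]) -> 29  [called from trim_outliers, line 17]
  pack_ledger(0, 5) -> 5  [called from trim_outliers, line 20]
  trim_outliers([5, 11, 10, 3]) -> 5  [called from main, line 35]
  bind_quota(5, 3) -> 16  [called from main, line 37]
Log line origins:
  1: logged in main at line 34
  2: logged in trim_outliers at line 16
  3: logged in merge_totals at line 8
  4: logged in merge_totals at line 12
  5: logged in trim_outliers at line 19
  6: logged in main at line 36
  7: logged in bind_quota at line 23
A correct fix: line 20: replace `pack_ledger(0, quota)` with `pack_ledger(quota, 0)`.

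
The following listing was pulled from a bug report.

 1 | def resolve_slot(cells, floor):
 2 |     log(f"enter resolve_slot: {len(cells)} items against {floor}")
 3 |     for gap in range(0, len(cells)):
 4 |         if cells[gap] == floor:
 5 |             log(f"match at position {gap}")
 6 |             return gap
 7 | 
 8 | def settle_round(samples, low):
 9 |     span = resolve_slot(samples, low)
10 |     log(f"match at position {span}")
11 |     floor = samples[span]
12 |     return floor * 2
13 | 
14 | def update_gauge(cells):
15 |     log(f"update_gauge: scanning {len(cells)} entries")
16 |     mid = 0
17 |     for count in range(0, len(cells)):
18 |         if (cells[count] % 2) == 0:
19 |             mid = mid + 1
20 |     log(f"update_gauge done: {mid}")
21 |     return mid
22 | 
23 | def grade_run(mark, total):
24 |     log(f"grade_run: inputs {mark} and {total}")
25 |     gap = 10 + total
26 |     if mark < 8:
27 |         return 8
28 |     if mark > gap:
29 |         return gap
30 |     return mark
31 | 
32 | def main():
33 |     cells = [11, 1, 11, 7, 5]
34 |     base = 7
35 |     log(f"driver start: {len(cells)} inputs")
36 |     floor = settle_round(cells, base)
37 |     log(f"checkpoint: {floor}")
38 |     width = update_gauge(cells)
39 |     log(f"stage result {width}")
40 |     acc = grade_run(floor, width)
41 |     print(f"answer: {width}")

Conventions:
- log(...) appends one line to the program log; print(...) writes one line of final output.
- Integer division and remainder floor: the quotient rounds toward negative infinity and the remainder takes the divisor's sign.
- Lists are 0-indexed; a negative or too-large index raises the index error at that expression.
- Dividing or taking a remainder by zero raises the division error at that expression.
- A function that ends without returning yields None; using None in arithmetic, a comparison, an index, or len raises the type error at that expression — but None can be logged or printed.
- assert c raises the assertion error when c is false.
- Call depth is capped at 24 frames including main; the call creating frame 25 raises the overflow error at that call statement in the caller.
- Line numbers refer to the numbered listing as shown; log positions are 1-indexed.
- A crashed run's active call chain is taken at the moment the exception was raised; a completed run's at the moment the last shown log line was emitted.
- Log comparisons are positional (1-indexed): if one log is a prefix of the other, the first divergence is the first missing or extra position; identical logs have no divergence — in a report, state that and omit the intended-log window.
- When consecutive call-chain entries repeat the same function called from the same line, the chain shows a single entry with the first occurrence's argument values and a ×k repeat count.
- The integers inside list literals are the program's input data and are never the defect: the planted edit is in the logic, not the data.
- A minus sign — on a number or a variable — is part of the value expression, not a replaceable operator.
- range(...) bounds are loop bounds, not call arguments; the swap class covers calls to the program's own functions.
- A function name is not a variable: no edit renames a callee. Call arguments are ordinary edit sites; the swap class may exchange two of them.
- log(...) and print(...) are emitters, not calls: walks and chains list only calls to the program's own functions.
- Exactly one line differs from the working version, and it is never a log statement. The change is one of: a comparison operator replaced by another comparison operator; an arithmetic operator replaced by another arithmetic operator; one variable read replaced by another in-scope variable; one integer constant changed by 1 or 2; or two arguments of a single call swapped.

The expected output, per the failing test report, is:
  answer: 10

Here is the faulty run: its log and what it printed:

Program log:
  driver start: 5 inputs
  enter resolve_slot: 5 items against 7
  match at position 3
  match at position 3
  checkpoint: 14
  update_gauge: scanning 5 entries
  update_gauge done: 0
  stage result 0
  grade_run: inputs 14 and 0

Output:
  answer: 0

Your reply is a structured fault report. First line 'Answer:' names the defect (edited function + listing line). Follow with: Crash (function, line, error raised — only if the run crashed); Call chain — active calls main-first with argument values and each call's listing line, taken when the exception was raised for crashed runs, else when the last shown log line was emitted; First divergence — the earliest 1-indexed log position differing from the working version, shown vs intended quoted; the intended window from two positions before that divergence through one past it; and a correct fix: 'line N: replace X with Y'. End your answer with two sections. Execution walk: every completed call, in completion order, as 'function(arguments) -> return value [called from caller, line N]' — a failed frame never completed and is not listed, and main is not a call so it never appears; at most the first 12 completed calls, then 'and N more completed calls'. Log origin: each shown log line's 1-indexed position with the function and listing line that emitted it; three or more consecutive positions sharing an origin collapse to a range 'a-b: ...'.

Answer: the defect is in main at line 41.
Key observation: No log line changed; the fault shows up purely in the output.
Call chain: main -> grade_run(14, 0) (called at line 40).
First divergence: there is none — every log position agrees.
Execution walk:
  resolve_slot([11, 1, 11, 7, 5], 7) -> 3  [called from settle_round, line 9]
  settle_round([11, 1, 11, 7, 5], 7) -> 14  [called from main, line 36]
  update_gauge([11, 1, 11, 7, 5]) -> 0  [called from main, line 38]
  grade_run(14, 0) -> 10  [called from main, line 40]
Origin of each log line:
  1: emitted by main (line 35)
  2: emitted by resolve_slot (line 2)
  3: emitted by resolve_slot (line 5)
  4: emitted by settle_round (line 10)
  5: emitted by main (line 37)
  6: emitted by update_gauge (line 15)
  7: emitted by update_gauge (line 20)
  8: emitted by main (line 39)
  9: emitted by grade_run (line 24)
A correct fix: line 41: replace `width` with `acc`.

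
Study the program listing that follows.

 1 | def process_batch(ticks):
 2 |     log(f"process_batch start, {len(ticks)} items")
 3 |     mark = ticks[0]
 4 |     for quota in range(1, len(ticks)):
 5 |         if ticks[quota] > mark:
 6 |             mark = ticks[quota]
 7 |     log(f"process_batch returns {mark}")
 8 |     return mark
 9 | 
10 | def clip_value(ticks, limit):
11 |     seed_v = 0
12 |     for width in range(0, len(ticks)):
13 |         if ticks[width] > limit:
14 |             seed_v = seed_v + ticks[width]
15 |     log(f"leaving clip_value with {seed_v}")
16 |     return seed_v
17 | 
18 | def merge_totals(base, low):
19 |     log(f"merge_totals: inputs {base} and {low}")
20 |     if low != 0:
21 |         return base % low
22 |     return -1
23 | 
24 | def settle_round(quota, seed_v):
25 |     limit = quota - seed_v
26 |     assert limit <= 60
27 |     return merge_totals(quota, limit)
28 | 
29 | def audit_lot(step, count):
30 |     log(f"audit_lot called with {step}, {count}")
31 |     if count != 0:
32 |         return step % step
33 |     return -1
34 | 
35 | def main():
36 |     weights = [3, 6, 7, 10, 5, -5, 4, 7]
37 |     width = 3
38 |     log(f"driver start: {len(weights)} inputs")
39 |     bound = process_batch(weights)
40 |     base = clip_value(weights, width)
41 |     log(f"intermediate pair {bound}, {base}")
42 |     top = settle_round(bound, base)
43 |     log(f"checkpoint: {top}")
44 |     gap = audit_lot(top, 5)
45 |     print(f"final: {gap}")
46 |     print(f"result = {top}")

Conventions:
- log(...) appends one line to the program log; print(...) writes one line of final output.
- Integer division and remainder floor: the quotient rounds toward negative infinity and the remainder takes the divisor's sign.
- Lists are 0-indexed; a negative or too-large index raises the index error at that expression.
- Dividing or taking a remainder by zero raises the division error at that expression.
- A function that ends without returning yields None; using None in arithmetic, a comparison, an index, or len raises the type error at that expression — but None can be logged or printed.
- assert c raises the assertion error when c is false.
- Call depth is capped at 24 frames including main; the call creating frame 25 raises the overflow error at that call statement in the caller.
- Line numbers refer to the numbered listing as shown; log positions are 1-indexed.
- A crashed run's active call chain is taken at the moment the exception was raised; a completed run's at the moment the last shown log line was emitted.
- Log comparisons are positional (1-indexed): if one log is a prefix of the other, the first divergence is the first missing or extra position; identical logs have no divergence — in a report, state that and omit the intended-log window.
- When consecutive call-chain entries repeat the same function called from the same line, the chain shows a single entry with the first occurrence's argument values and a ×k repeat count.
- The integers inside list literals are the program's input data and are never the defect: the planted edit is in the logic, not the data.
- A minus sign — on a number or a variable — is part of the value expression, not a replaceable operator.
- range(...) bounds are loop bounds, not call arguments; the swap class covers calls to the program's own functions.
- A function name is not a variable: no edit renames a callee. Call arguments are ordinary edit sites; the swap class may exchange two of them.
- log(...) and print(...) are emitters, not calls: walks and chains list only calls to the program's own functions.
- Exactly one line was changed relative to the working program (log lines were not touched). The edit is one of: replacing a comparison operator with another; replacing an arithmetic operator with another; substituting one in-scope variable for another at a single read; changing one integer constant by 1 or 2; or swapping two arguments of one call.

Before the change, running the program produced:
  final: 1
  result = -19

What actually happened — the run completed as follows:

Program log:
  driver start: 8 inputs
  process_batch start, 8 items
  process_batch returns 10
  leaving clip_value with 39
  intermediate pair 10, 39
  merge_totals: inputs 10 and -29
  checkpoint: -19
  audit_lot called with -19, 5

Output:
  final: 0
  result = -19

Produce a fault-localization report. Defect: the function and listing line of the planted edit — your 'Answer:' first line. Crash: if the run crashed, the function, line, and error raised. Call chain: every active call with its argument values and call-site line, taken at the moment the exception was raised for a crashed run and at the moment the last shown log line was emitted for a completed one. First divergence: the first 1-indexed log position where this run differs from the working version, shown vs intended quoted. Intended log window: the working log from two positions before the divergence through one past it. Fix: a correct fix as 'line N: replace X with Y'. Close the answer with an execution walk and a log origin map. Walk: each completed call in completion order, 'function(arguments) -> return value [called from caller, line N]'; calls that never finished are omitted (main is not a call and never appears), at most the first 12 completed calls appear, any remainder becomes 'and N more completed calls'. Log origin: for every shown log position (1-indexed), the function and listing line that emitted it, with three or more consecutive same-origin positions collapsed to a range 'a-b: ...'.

Answer: the defect is in audit_lot at line 32.
The tell: Every logged value matches the working version; the printed result is what differs.
Call chain: main -> audit_lot(-19, 5) (called at line 44).
First divergence: there is none — every log position agrees.
Execution walk:
  process_batch([3, 6, 7, 10, 5, -5, 4, 7]) -> 10  [called from main, line 39]
  clip_value([3, 6, 7, 10, 5, -5, 4, 7], 3) -> 39  [called from main, line 40]
  merge_totals(10, -29) -> -19  [called from settle_round, line 27]
  settle_round(10, 39) -> -19  [called from main, line 42]
  audit_lot(-19, 5) -> 0  [called from main, line 44]
Log origin:
  1: emitted by main (line 38)
  2: emitted by process_batch (line 2)
  3: emitted by process_batch (line 7)
  4: emitted by clip_value (line 15)
  5: emitted by main (line 41)
  6: emitted by merge_totals (line 19)
  7: emitted by main (line 43)
  8: emitted by audit_lot (line 30)
A correct fix: line 32: replace `step % step` with `step % count`.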